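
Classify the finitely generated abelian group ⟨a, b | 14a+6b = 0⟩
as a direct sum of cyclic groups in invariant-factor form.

Answer: M ≅ ℤ^1 ⊕ ℤ/2

Derivation:
rank_ℚ(R)=1; free=2−1=1
SNF(R) diag = [2] → torsion [2]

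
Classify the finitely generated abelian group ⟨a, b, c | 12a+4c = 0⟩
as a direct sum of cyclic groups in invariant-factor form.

rank_ℚ(R)=1; free=3−1=2
SNF(R) diag = [4] → torsion [4]

Answer: M ≅ ℤ^2 ⊕ ℤ/4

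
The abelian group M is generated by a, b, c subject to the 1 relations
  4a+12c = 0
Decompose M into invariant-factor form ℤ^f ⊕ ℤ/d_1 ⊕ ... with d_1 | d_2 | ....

rank_ℚ(R)=1; free=3−1=2
SNF(R) diag = [4] → torsion [4]

Answer: M ≅ ℤ^2 ⊕ ℤ/4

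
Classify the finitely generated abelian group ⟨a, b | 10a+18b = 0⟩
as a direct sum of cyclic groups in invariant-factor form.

rank_ℚ(R)=1; free=2−1=1
SNF(R) diag = [2] → torsion [2]

Answer: M ≅ ℤ^1 ⊕ ℤ/2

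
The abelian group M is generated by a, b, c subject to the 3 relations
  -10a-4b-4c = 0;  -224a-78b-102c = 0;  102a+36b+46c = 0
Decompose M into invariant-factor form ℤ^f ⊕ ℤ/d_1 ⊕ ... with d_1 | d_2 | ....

rank_ℚ(R)=3; free=3−3=0
SNF(R) diag = [2, 2, 2] → torsion [2, 2, 2]

Answer: M ≅ ℤ/2 ⊕ ℤ/2 ⊕ ℤ/2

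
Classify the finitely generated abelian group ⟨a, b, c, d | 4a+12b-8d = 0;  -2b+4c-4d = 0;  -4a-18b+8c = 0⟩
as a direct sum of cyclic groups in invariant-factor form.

Answer: M ≅ ℤ^1 ⊕ ℤ/2 ⊕ ℤ/4 ⊕ ℤ/4

Derivation:
rank_ℚ(R)=3; free=4−3=1
SNF(R) diag = [2, 4, 4] → torsion [2, 4, 4]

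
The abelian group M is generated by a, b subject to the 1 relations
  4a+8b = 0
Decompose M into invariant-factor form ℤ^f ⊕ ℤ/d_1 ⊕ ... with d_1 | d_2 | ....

rank_ℚ(R)=1; free=2−1=1
SNF(R) diag = [4] → torsion [4]

Answer: M ≅ ℤ^1 ⊕ ℤ/4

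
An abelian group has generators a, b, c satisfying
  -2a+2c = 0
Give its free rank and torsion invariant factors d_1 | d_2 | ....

Answer: M ≅ ℤ^2 ⊕ ℤ/2

Derivation:
rank_ℚ(R)=1; free=3−1=2
SNF(R) diag = [2] → torsion [2]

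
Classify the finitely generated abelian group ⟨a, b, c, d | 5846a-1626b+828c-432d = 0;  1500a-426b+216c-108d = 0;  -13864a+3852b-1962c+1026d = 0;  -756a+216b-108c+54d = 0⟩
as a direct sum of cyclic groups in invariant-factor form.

rank_ℚ(R)=4; free=4−4=0
SNF(R) diag = [2, 6, 18, 54] → torsion [2, 6, 18, 54]

Answer: M ≅ ℤ/2 ⊕ ℤ/6 ⊕ ℤ/18 ⊕ ℤ/54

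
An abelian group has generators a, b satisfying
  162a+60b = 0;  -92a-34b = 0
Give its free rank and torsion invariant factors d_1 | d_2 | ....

Answer: M ≅ ℤ/2 ⊕ ℤ/6

Derivation:
rank_ℚ(R)=2; free=2−2=0
SNF(R) diag = [2, 6] → torsion [2, 6]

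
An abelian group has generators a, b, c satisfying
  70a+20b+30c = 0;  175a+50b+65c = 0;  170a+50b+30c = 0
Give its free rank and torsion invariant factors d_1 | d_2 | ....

Answer: M ≅ ℤ/5 ⊕ ℤ/10 ⊕ ℤ/20

Derivation:
rank_ℚ(R)=3; free=3−3=0
SNF(R) diag = [5, 10, 20] → torsion [5, 10, 20]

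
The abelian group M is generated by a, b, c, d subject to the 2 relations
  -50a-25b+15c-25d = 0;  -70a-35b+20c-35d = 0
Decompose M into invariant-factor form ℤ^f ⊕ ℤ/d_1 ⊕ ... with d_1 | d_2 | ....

rank_ℚ(R)=2; free=4−2=2
SNF(R) diag = [5, 5] → torsion [5, 5]

Answer: M ≅ ℤ^2 ⊕ ℤ/5 ⊕ ℤ/5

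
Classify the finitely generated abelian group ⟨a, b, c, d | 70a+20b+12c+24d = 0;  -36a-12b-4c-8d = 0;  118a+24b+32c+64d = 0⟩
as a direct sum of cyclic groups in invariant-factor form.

Answer: M ≅ ℤ^1 ⊕ ℤ/2 ⊕ ℤ/4 ⊕ ℤ/8

Derivation:
rank_ℚ(R)=3; free=4−3=1
SNF(R) diag = [2, 4, 8] → torsion [2, 4, 8]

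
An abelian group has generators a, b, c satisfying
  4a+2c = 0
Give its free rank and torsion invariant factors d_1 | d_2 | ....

rank_ℚ(R)=1; free=3−1=2
SNF(R) diag = [2] → torsion [2]

Answer: M ≅ ℤ^2 ⊕ ℤ/2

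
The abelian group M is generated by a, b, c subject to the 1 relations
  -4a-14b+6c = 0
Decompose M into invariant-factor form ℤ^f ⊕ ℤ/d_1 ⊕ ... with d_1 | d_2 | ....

rank_ℚ(R)=1; free=3−1=2
SNF(R) diag = [2] → torsion [2]

Answer: M ≅ ℤ^2 ⊕ ℤ/2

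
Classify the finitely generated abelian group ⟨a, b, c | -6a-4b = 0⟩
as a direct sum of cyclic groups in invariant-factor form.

rank_ℚ(R)=1; free=3−1=2
SNF(R) diag = [2] → torsion [2]

Answer: M ≅ ℤ^2 ⊕ ℤ/2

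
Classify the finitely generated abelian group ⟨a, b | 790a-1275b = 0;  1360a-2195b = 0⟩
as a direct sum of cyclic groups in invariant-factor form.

Answer: M ≅ ℤ/5 ⊕ ℤ/10

Derivation:
rank_ℚ(R)=2; free=2−2=0
SNF(R) diag = [5, 10] → torsion [5, 10]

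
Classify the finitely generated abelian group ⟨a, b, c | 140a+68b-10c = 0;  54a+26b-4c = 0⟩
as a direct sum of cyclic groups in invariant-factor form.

rank_ℚ(R)=2; free=3−2=1
SNF(R) diag = [2, 2] → torsion [2, 2]

Answer: M ≅ ℤ^1 ⊕ ℤ/2 ⊕ ℤ/2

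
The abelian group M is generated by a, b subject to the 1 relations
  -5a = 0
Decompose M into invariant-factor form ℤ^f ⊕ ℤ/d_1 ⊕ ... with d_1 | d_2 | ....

Answer: M ≅ ℤ^1 ⊕ ℤ/5

Derivation:
rank_ℚ(R)=1; free=2−1=1
SNF(R) diag = [5] → torsion [5]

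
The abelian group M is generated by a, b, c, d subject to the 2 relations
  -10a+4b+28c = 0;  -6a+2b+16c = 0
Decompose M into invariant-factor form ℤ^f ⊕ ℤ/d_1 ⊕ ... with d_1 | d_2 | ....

Answer: M ≅ ℤ^2 ⊕ ℤ/2 ⊕ ℤ/2

Derivation:
rank_ℚ(R)=2; free=4−2=2
SNF(R) diag = [2, 2] → torsion [2, 2]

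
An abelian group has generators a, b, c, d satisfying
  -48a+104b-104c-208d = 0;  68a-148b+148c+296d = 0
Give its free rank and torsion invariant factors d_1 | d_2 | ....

rank_ℚ(R)=2; free=4−2=2
SNF(R) diag = [4, 8] → torsion [4, 8]

Answer: M ≅ ℤ^2 ⊕ ℤ/4 ⊕ ℤ/8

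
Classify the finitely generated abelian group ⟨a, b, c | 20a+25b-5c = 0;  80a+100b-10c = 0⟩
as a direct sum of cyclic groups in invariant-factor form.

rank_ℚ(R)=2; free=3−2=1
SNF(R) diag = [5, 10] → torsion [5, 10]

Answer: M ≅ ℤ^1 ⊕ ℤ/5 ⊕ ℤ/10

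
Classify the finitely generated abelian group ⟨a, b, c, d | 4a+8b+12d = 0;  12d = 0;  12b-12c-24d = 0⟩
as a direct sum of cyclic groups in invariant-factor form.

Answer: M ≅ ℤ^1 ⊕ ℤ/4 ⊕ ℤ/12 ⊕ ℤ/12

Derivation:
rank_ℚ(R)=3; free=4−3=1
SNF(R) diag = [4, 12, 12] → torsion [4, 12, 12]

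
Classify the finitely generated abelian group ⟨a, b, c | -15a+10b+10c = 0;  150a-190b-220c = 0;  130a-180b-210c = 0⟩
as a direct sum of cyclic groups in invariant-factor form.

Answer: M ≅ ℤ/5 ⊕ ℤ/10 ⊕ ℤ/30

Derivation:
rank_ℚ(R)=3; free=3−3=0
SNF(R) diag = [5, 10, 30] → torsion [5, 10, 30]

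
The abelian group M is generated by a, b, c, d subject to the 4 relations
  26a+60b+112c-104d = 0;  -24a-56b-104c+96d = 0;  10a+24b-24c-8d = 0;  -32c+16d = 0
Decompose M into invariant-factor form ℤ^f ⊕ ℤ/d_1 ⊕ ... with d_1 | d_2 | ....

Answer: M ≅ ℤ/2 ⊕ ℤ/4 ⊕ ℤ/8 ⊕ ℤ/16

Derivation:
rank_ℚ(R)=4; free=4−4=0
SNF(R) diag = [2, 4, 8, 16] → torsion [2, 4, 8, 16]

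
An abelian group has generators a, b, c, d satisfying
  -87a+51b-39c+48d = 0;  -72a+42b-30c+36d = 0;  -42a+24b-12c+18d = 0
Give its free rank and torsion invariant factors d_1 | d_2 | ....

rank_ℚ(R)=3; free=4−3=1
SNF(R) diag = [3, 6, 6] → torsion [3, 6, 6]

Answer: M ≅ ℤ^1 ⊕ ℤ/3 ⊕ ℤ/6 ⊕ ℤ/6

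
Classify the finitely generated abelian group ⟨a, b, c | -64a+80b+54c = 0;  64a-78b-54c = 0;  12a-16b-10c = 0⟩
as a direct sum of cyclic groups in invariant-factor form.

Answer: M ≅ ℤ/2 ⊕ ℤ/2 ⊕ ℤ/4

Derivation:
rank_ℚ(R)=3; free=3−3=0
SNF(R) diag = [2, 2, 4] → torsion [2, 2, 4]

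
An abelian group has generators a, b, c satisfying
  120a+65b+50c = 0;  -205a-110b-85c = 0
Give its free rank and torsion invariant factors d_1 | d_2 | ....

Answer: M ≅ ℤ^1 ⊕ ℤ/5 ⊕ ℤ/5

Derivation:
rank_ℚ(R)=2; free=3−2=1
SNF(R) diag = [5, 5] → torsion [5, 5]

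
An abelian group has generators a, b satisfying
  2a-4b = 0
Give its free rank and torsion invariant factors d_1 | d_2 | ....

Answer: M ≅ ℤ^1 ⊕ ℤ/2

Derivation:
rank_ℚ(R)=1; free=2−1=1
SNF(R) diag = [2] → torsion [2]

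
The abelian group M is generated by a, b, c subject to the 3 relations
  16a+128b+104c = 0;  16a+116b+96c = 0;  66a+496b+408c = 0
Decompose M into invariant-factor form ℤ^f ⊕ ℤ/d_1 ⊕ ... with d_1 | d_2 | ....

Answer: M ≅ ℤ/2 ⊕ ℤ/4 ⊕ ℤ/8

Derivation:
rank_ℚ(R)=3; free=3−3=0
SNF(R) diag = [2, 4, 8] → torsion [2, 4, 8]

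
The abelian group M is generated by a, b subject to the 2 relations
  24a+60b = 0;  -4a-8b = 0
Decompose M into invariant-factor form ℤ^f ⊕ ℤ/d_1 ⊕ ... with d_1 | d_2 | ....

Answer: M ≅ ℤ/4 ⊕ ℤ/12

Derivation:
rank_ℚ(R)=2; free=2−2=0
SNF(R) diag = [4, 12] → torsion [4, 12]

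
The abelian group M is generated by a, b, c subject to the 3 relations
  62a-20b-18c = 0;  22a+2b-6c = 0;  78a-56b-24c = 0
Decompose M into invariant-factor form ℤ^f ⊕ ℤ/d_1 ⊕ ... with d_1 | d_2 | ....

Answer: M ≅ ℤ/2 ⊕ ℤ/2 ⊕ ℤ/6

Derivation:
rank_ℚ(R)=3; free=3−3=0
SNF(R) diag = [2, 2, 6] → torsion [2, 2, 6]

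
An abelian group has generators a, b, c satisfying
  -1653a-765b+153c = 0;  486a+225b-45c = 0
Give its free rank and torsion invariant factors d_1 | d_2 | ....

rank_ℚ(R)=2; free=3−2=1
SNF(R) diag = [3, 9] → torsion [3, 9]

Answer: M ≅ ℤ^1 ⊕ ℤ/3 ⊕ ℤ/9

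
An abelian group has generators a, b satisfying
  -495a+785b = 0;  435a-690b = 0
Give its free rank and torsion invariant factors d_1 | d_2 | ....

Answer: M ≅ ℤ/5 ⊕ ℤ/15

Derivation:
rank_ℚ(R)=2; free=2−2=0
SNF(R) diag = [5, 15] → torsion [5, 15]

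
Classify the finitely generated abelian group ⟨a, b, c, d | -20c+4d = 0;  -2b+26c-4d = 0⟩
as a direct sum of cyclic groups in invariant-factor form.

rank_ℚ(R)=2; free=4−2=2
SNF(R) diag = [2, 4] → torsion [2, 4]

Answer: M ≅ ℤ^2 ⊕ ℤ/2 ⊕ ℤ/4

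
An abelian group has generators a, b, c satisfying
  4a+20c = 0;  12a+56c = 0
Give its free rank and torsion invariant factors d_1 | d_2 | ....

Answer: M ≅ ℤ^1 ⊕ ℤ/4 ⊕ ℤ/4

Derivation:
rank_ℚ(R)=2; free=3−2=1
SNF(R) diag = [4, 4] → torsion [4, 4]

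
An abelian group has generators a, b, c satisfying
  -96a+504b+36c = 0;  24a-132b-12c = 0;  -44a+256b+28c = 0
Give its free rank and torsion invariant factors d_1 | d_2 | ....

Answer: M ≅ ℤ/4 ⊕ ℤ/12 ⊕ ℤ/12

Derivation:
rank_ℚ(R)=3; free=3−3=0
SNF(R) diag = [4, 12, 12] → torsion [4, 12, 12]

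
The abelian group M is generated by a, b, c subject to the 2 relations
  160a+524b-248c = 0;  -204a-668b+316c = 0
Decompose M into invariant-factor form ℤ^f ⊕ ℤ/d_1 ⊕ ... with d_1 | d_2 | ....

rank_ℚ(R)=2; free=3−2=1
SNF(R) diag = [4, 4] → torsion [4, 4]

Answer: M ≅ ℤ^1 ⊕ ℤ/4 ⊕ ℤ/4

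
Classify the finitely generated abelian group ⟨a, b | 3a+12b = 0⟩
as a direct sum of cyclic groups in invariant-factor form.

rank_ℚ(R)=1; free=2−1=1
SNF(R) diag = [3] → torsion [3]

Answer: M ≅ ℤ^1 ⊕ ℤ/3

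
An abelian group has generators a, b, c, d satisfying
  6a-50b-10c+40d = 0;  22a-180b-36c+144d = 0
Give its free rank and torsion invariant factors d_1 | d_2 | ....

Answer: M ≅ ℤ^2 ⊕ ℤ/2 ⊕ ℤ/2

Derivation:
rank_ℚ(R)=2; free=4−2=2
SNF(R) diag = [2, 2] → torsion [2, 2]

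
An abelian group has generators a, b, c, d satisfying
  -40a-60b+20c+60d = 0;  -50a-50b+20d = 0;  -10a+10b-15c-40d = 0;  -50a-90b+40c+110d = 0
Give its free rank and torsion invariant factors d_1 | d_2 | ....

rank_ℚ(R)=4; free=4−4=0
SNF(R) diag = [5, 10, 10, 20] → torsion [5, 10, 10, 20]

Answer: M ≅ ℤ/5 ⊕ ℤ/10 ⊕ ℤ/10 ⊕ ℤ/20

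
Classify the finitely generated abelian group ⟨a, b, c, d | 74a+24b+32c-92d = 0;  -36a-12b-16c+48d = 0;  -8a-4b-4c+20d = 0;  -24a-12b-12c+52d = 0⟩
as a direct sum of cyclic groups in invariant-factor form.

Answer: M ≅ ℤ/2 ⊕ ℤ/4 ⊕ ℤ/4 ⊕ ℤ/8

Derivation:
rank_ℚ(R)=4; free=4−4=0
SNF(R) diag = [2, 4, 4, 8] → torsion [2, 4, 4, 8]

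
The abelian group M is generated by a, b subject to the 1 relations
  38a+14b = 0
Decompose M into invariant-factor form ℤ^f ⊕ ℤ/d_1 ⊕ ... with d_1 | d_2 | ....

Answer: M ≅ ℤ^1 ⊕ ℤ/2

Derivation:
rank_ℚ(R)=1; free=2−1=1
SNF(R) diag = [2] → torsion [2]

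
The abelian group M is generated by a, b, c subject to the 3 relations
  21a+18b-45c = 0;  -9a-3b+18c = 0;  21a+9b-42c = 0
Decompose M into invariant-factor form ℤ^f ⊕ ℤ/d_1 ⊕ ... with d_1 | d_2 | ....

Answer: M ≅ ℤ/3 ⊕ ℤ/3 ⊕ ℤ/6

Derivation:
rank_ℚ(R)=3; free=3−3=0
SNF(R) diag = [3, 3, 6] → torsion [3, 3, 6]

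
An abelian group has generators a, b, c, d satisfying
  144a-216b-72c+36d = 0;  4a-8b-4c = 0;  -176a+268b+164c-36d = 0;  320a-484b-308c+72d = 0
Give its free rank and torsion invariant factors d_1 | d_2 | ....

rank_ℚ(R)=4; free=4−4=0
SNF(R) diag = [4, 12, 36, 72] → torsion [4, 12, 36, 72]

Answer: M ≅ ℤ/4 ⊕ ℤ/12 ⊕ ℤ/36 ⊕ ℤ/72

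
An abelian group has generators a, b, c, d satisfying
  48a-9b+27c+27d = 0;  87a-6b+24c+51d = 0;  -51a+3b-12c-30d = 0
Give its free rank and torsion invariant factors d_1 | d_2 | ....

rank_ℚ(R)=3; free=4−3=1
SNF(R) diag = [3, 3, 9] → torsion [3, 3, 9]

Answer: M ≅ ℤ^1 ⊕ ℤ/3 ⊕ ℤ/3 ⊕ ℤ/9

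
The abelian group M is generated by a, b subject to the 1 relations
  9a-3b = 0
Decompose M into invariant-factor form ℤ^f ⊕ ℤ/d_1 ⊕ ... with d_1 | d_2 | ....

Answer: M ≅ ℤ^1 ⊕ ℤ/3

Derivation:
rank_ℚ(R)=1; free=2−1=1
SNF(R) diag = [3] → torsion [3]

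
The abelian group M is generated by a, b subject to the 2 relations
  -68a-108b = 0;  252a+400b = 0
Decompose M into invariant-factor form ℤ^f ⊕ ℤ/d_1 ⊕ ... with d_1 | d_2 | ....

rank_ℚ(R)=2; free=2−2=0
SNF(R) diag = [4, 4] → torsion [4, 4]

Answer: M ≅ ℤ/4 ⊕ ℤ/4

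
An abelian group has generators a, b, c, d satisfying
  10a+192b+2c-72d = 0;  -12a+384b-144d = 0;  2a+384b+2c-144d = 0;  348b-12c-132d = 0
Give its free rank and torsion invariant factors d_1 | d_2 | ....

Answer: M ≅ ℤ/2 ⊕ ℤ/4 ⊕ ℤ/12 ⊕ ℤ/24

Derivation:
rank_ℚ(R)=4; free=4−4=0
SNF(R) diag = [2, 4, 12, 24] → torsion [2, 4, 12, 24]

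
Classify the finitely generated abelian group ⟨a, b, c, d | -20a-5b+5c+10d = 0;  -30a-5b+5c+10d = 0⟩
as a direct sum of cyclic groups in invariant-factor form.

rank_ℚ(R)=2; free=4−2=2
SNF(R) diag = [5, 10] → torsion [5, 10]

Answer: M ≅ ℤ^2 ⊕ ℤ/5 ⊕ ℤ/10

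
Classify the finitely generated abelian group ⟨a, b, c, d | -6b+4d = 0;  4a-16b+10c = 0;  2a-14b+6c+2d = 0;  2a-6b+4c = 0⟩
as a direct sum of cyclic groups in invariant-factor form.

Answer: M ≅ ℤ/2 ⊕ ℤ/2 ⊕ ℤ/2 ⊕ ℤ/2

Derivation:
rank_ℚ(R)=4; free=4−4=0
SNF(R) diag = [2, 2, 2, 2] → torsion [2, 2, 2, 2]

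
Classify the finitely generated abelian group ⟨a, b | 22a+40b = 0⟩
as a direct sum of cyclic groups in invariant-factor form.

rank_ℚ(R)=1; free=2−1=1
SNF(R) diag = [2] → torsion [2]

Answer: M ≅ ℤ^1 ⊕ ℤ/2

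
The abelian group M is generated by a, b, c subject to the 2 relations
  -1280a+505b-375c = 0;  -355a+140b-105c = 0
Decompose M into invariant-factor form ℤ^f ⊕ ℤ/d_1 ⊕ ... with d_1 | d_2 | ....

rank_ℚ(R)=2; free=3−2=1
SNF(R) diag = [5, 15] → torsion [5, 15]

Answer: M ≅ ℤ^1 ⊕ ℤ/5 ⊕ ℤ/15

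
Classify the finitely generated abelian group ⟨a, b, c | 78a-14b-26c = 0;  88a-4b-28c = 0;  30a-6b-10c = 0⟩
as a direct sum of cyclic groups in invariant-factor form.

rank_ℚ(R)=3; free=3−3=0
SNF(R) diag = [2, 4, 8] → torsion [2, 4, 8]

Answer: M ≅ ℤ/2 ⊕ ℤ/4 ⊕ ℤ/8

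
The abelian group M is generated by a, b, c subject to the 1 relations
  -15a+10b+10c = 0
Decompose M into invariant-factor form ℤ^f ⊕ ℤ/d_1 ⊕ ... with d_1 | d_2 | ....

Answer: M ≅ ℤ^2 ⊕ ℤ/5

Derivation:
rank_ℚ(R)=1; free=3−1=2
SNF(R) diag = [5] → torsion [5]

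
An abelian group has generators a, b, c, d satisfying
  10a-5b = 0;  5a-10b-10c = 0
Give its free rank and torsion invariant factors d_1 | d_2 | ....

Answer: M ≅ ℤ^2 ⊕ ℤ/5 ⊕ ℤ/5

Derivation:
rank_ℚ(R)=2; free=4−2=2
SNF(R) diag = [5, 5] → torsion [5, 5]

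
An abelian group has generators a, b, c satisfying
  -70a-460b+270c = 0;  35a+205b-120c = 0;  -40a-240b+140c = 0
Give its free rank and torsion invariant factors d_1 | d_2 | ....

Answer: M ≅ ℤ/5 ⊕ ℤ/10 ⊕ ℤ/20

Derivation:
rank_ℚ(R)=3; free=3−3=0
SNF(R) diag = [5, 10, 20] → torsion [5, 10, 20]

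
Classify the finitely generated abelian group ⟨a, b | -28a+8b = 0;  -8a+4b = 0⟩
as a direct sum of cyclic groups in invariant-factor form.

rank_ℚ(R)=2; free=2−2=0
SNF(R) diag = [4, 12] → torsion [4, 12]

Answer: M ≅ ℤ/4 ⊕ ℤ/12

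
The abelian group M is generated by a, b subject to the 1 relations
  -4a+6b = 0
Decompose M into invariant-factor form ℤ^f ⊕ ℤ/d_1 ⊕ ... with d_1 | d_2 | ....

Answer: M ≅ ℤ^1 ⊕ ℤ/2

Derivation:
rank_ℚ(R)=1; free=2−1=1
SNF(R) diag = [2] → torsion [2]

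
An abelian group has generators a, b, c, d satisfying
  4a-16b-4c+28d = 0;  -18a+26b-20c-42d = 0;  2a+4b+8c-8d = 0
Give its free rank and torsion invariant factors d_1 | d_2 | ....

Answer: M ≅ ℤ^1 ⊕ ℤ/2 ⊕ ℤ/2 ⊕ ℤ/4

Derivation:
rank_ℚ(R)=3; free=4−3=1
SNF(R) diag = [2, 2, 4] → torsion [2, 2, 4]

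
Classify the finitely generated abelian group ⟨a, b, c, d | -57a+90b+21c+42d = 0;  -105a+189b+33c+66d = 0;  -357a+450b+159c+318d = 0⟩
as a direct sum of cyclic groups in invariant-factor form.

rank_ℚ(R)=3; free=4−3=1
SNF(R) diag = [3, 9, 18] → torsion [3, 9, 18]

Answer: M ≅ ℤ^1 ⊕ ℤ/3 ⊕ ℤ/9 ⊕ ℤ/18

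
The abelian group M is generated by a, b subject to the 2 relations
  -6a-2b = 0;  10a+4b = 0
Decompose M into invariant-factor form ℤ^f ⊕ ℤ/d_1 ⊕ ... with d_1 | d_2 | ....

Answer: M ≅ ℤ/2 ⊕ ℤ/2

Derivation:
rank_ℚ(R)=2; free=2−2=0
SNF(R) diag = [2, 2] → torsion [2, 2]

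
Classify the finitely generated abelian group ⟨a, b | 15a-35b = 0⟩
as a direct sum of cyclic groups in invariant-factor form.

Answer: M ≅ ℤ^1 ⊕ ℤ/5

Derivation:
rank_ℚ(R)=1; free=2−1=1
SNF(R) diag = [5] → torsion [5]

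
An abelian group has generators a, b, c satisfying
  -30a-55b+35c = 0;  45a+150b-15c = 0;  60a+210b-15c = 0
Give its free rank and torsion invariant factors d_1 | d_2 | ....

rank_ℚ(R)=3; free=3−3=0
SNF(R) diag = [5, 15, 15] → torsion [5, 15, 15]

Answer: M ≅ ℤ/5 ⊕ ℤ/15 ⊕ ℤ/15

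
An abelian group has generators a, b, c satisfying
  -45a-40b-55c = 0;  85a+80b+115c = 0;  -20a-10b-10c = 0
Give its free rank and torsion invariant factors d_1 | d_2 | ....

rank_ℚ(R)=3; free=3−3=0
SNF(R) diag = [5, 10, 20] → torsion [5, 10, 20]

Answer: M ≅ ℤ/5 ⊕ ℤ/10 ⊕ ℤ/20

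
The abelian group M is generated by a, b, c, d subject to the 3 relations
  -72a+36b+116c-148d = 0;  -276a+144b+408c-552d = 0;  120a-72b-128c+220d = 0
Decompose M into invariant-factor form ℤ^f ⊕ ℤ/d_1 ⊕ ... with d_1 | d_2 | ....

Answer: M ≅ ℤ^1 ⊕ ℤ/4 ⊕ ℤ/12 ⊕ ℤ/36

Derivation:
rank_ℚ(R)=3; free=4−3=1
SNF(R) diag = [4, 12, 36] → torsion [4, 12, 36]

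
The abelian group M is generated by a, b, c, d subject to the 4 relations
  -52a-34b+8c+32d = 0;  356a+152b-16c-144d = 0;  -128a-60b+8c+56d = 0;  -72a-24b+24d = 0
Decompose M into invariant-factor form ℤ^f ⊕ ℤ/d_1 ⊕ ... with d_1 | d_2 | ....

Answer: M ≅ ℤ/2 ⊕ ℤ/4 ⊕ ℤ/8 ⊕ ℤ/24

Derivation:
rank_ℚ(R)=4; free=4−4=0
SNF(R) diag = [2, 4, 8, 24] → torsion [2, 4, 8, 24]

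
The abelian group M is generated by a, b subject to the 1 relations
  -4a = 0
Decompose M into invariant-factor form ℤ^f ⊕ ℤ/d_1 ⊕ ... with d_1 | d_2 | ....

Answer: M ≅ ℤ^1 ⊕ ℤ/4

Derivation:
rank_ℚ(R)=1; free=2−1=1
SNF(R) diag = [4] → torsion [4]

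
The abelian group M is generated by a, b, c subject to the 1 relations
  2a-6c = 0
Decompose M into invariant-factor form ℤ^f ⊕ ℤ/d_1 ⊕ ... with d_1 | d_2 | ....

Answer: M ≅ ℤ^2 ⊕ ℤ/2

Derivation:
rank_ℚ(R)=1; free=3−1=2
SNF(R) diag = [2] → torsion [2]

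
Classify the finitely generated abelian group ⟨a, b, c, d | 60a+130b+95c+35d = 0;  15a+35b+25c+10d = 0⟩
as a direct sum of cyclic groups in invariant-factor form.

Answer: M ≅ ℤ^2 ⊕ ℤ/5 ⊕ ℤ/15

Derivation:
rank_ℚ(R)=2; free=4−2=2
SNF(R) diag = [5, 15] → torsion [5, 15]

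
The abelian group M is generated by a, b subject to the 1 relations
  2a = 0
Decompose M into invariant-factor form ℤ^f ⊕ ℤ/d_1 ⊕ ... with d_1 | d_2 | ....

rank_ℚ(R)=1; free=2−1=1
SNF(R) diag = [2] → torsion [2]

Answer: M ≅ ℤ^1 ⊕ ℤ/2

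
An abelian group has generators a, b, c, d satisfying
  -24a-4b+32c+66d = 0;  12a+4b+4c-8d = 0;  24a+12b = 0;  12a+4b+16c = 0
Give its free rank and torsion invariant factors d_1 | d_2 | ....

Answer: M ≅ ℤ/2 ⊕ ℤ/4 ⊕ ℤ/12 ⊕ ℤ/12

Derivation:
rank_ℚ(R)=4; free=4−4=0
SNF(R) diag = [2, 4, 12, 12] → torsion [2, 4, 12, 12]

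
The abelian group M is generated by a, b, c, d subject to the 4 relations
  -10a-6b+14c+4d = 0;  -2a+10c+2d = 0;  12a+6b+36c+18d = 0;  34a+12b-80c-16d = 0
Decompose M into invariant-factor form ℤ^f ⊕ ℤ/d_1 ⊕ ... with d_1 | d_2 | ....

Answer: M ≅ ℤ/2 ⊕ ℤ/6 ⊕ ℤ/6 ⊕ ℤ/12

Derivation:
rank_ℚ(R)=4; free=4−4=0
SNF(R) diag = [2, 6, 6, 12] → torsion [2, 6, 6, 12]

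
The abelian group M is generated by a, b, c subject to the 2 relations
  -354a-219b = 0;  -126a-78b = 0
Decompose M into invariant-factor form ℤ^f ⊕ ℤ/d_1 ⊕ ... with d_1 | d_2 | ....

Answer: M ≅ ℤ^1 ⊕ ℤ/3 ⊕ ℤ/6

Derivation:
rank_ℚ(R)=2; free=3−2=1
SNF(R) diag = [3, 6] → torsion [3, 6]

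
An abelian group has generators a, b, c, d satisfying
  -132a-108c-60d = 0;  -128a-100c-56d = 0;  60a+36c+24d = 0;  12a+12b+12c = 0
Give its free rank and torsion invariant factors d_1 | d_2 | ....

Answer: M ≅ ℤ/4 ⊕ ℤ/12 ⊕ ℤ/12 ⊕ ℤ/36

Derivation:
rank_ℚ(R)=4; free=4−4=0
SNF(R) diag = [4, 12, 12, 36] → torsion [4, 12, 12, 36]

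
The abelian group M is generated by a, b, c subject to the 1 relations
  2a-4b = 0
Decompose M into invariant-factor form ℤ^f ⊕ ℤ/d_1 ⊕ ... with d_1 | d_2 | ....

rank_ℚ(R)=1; free=3−1=2
SNF(R) diag = [2] → torsion [2]

Answer: M ≅ ℤ^2 ⊕ ℤ/2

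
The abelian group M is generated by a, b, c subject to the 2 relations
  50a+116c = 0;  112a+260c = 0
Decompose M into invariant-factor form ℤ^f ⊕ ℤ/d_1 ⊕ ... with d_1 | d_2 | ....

Answer: M ≅ ℤ^1 ⊕ ℤ/2 ⊕ ℤ/4

Derivation:
rank_ℚ(R)=2; free=3−2=1
SNF(R) diag = [2, 4] → torsion [2, 4]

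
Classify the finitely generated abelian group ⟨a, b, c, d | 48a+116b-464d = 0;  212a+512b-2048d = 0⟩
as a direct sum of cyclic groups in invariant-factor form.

Answer: M ≅ ℤ^2 ⊕ ℤ/4 ⊕ ℤ/4

Derivation:
rank_ℚ(R)=2; free=4−2=2
SNF(R) diag = [4, 4] → torsion [4, 4]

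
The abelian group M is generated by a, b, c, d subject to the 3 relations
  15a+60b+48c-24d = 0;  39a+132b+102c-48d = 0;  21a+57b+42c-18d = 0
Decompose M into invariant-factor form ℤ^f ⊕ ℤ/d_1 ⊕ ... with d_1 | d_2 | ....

Answer: M ≅ ℤ^1 ⊕ ℤ/3 ⊕ ℤ/3 ⊕ ℤ/6

Derivation:
rank_ℚ(R)=3; free=4−3=1
SNF(R) diag = [3, 3, 6] → torsion [3, 3, 6]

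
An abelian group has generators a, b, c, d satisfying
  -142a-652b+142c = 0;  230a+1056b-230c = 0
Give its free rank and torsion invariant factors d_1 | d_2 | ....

Answer: M ≅ ℤ^2 ⊕ ℤ/2 ⊕ ℤ/4

Derivation:
rank_ℚ(R)=2; free=4−2=2
SNF(R) diag = [2, 4] → torsion [2, 4]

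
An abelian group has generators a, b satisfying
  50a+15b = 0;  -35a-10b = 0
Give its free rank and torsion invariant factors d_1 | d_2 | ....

Answer: M ≅ ℤ/5 ⊕ ℤ/5

Derivation:
rank_ℚ(R)=2; free=2−2=0
SNF(R) diag = [5, 5] → torsion [5, 5]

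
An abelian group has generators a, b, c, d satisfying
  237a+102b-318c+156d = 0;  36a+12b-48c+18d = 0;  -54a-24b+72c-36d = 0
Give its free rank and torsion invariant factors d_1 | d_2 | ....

rank_ℚ(R)=3; free=4−3=1
SNF(R) diag = [3, 6, 12] → torsion [3, 6, 12]

Answer: M ≅ ℤ^1 ⊕ ℤ/3 ⊕ ℤ/6 ⊕ ℤ/12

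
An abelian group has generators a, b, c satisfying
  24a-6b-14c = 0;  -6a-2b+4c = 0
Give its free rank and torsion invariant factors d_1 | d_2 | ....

Answer: M ≅ ℤ^1 ⊕ ℤ/2 ⊕ ℤ/2

Derivation:
rank_ℚ(R)=2; free=3−2=1
SNF(R) diag = [2, 2] → torsion [2, 2]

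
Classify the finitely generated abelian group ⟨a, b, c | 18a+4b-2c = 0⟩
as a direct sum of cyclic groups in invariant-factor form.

Answer: M ≅ ℤ^2 ⊕ ℤ/2

Derivation:
rank_ℚ(R)=1; free=3−1=2
SNF(R) diag = [2] → torsion [2]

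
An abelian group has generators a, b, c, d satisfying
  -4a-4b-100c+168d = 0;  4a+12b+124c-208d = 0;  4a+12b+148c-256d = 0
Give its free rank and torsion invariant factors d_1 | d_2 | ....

Answer: M ≅ ℤ^1 ⊕ ℤ/4 ⊕ ℤ/8 ⊕ ℤ/24

Derivation:
rank_ℚ(R)=3; free=4−3=1
SNF(R) diag = [4, 8, 24] → torsion [4, 8, 24]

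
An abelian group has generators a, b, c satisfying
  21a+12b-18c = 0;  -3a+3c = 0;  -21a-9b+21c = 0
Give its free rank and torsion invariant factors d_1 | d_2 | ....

rank_ℚ(R)=3; free=3−3=0
SNF(R) diag = [3, 3, 9] → torsion [3, 3, 9]

Answer: M ≅ ℤ/3 ⊕ ℤ/3 ⊕ ℤ/9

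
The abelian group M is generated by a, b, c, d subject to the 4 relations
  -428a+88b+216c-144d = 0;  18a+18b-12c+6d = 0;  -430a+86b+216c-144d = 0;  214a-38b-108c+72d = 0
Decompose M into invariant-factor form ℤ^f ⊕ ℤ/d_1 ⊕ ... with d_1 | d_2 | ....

Answer: M ≅ ℤ/2 ⊕ ℤ/6 ⊕ ℤ/12 ⊕ ℤ/36

Derivation:
rank_ℚ(R)=4; free=4−4=0
SNF(R) diag = [2, 6, 12, 36] → torsion [2, 6, 12, 36]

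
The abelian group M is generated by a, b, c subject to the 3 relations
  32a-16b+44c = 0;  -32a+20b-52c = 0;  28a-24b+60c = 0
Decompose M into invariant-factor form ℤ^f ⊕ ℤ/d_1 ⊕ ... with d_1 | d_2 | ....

Answer: M ≅ ℤ/4 ⊕ ℤ/4 ⊕ ℤ/12

Derivation:
rank_ℚ(R)=3; free=3−3=0
SNF(R) diag = [4, 4, 12] → torsion [4, 4, 12]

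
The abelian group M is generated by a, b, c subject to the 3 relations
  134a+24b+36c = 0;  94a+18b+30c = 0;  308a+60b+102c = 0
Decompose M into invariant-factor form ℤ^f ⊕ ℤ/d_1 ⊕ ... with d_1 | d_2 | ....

rank_ℚ(R)=3; free=3−3=0
SNF(R) diag = [2, 6, 6] → torsion [2, 6, 6]

Answer: M ≅ ℤ/2 ⊕ ℤ/6 ⊕ ℤ/6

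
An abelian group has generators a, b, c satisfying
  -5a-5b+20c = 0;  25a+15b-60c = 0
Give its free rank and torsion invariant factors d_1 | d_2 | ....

Answer: M ≅ ℤ^1 ⊕ ℤ/5 ⊕ ℤ/10

Derivation:
rank_ℚ(R)=2; free=3−2=1
SNF(R) diag = [5, 10] → torsion [5, 10]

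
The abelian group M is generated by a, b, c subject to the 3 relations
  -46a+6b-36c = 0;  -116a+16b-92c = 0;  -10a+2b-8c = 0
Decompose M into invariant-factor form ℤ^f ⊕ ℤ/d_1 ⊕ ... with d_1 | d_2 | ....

Answer: M ≅ ℤ/2 ⊕ ℤ/4 ⊕ ℤ/4

Derivation:
rank_ℚ(R)=3; free=3−3=0
SNF(R) diag = [2, 4, 4] → torsion [2, 4, 4]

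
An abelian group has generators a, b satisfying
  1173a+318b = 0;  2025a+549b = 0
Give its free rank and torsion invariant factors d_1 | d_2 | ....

rank_ℚ(R)=2; free=2−2=0
SNF(R) diag = [3, 9] → torsion [3, 9]

Answer: M ≅ ℤ/3 ⊕ ℤ/9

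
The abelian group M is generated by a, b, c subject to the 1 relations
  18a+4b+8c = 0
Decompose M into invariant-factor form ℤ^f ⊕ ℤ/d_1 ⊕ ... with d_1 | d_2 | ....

rank_ℚ(R)=1; free=3−1=2
SNF(R) diag = [2] → torsion [2]

Answer: M ≅ ℤ^2 ⊕ ℤ/2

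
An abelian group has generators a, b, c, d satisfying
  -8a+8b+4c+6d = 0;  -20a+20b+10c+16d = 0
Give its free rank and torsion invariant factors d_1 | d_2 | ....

Answer: M ≅ ℤ^2 ⊕ ℤ/2 ⊕ ℤ/2

Derivation:
rank_ℚ(R)=2; free=4−2=2
SNF(R) diag = [2, 2] → torsion [2, 2]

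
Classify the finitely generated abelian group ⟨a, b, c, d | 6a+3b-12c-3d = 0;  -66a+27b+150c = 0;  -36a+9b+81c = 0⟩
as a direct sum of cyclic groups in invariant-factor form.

Answer: M ≅ ℤ^1 ⊕ ℤ/3 ⊕ ℤ/3 ⊕ ℤ/9

Derivation:
rank_ℚ(R)=3; free=4−3=1
SNF(R) diag = [3, 3, 9] → torsion [3, 3, 9]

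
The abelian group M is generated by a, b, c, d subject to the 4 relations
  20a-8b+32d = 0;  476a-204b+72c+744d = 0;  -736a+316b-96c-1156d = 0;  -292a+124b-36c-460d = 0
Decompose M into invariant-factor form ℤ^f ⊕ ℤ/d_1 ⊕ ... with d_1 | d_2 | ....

Answer: M ≅ ℤ/4 ⊕ ℤ/4 ⊕ ℤ/12 ⊕ ℤ/36

Derivation:
rank_ℚ(R)=4; free=4−4=0
SNF(R) diag = [4, 4, 12, 36] → torsion [4, 4, 12, 36]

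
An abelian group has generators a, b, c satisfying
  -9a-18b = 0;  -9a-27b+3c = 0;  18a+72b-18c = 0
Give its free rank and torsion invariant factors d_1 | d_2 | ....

rank_ℚ(R)=3; free=3−3=0
SNF(R) diag = [3, 9, 18] → torsion [3, 9, 18]

Answer: M ≅ ℤ/3 ⊕ ℤ/9 ⊕ ℤ/18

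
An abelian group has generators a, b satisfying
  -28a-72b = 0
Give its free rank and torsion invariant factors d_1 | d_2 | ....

rank_ℚ(R)=1; free=2−1=1
SNF(R) diag = [4] → torsion [4]

Answer: M ≅ ℤ^1 ⊕ ℤ/4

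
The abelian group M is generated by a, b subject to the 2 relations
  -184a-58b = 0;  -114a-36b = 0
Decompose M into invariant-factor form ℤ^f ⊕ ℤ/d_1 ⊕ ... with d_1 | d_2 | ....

rank_ℚ(R)=2; free=2−2=0
SNF(R) diag = [2, 6] → torsion [2, 6]

Answer: M ≅ ℤ/2 ⊕ ℤ/6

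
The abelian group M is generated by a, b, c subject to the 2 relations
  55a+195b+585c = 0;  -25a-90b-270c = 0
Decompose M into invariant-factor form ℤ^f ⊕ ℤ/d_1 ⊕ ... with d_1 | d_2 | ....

rank_ℚ(R)=2; free=3−2=1
SNF(R) diag = [5, 15] → torsion [5, 15]

Answer: M ≅ ℤ^1 ⊕ ℤ/5 ⊕ ℤ/15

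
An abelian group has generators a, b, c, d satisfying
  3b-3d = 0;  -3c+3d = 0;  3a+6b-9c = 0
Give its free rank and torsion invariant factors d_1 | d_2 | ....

rank_ℚ(R)=3; free=4−3=1
SNF(R) diag = [3, 3, 3] → torsion [3, 3, 3]

Answer: M ≅ ℤ^1 ⊕ ℤ/3 ⊕ ℤ/3 ⊕ ℤ/3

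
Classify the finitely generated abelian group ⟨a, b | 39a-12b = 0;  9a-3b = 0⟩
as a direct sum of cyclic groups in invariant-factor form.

Answer: M ≅ ℤ/3 ⊕ ℤ/3

Derivation:
rank_ℚ(R)=2; free=2−2=0
SNF(R) diag = [3, 3] → torsion [3, 3]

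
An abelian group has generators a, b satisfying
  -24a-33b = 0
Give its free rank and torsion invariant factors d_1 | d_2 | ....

Answer: M ≅ ℤ^1 ⊕ ℤ/3

Derivation:
rank_ℚ(R)=1; free=2−1=1
SNF(R) diag = [3] → torsion [3]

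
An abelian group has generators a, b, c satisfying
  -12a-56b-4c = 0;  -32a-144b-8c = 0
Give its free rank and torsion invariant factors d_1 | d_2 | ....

Answer: M ≅ ℤ^1 ⊕ ℤ/4 ⊕ ℤ/8

Derivation:
rank_ℚ(R)=2; free=3−2=1
SNF(R) diag = [4, 8] → torsion [4, 8]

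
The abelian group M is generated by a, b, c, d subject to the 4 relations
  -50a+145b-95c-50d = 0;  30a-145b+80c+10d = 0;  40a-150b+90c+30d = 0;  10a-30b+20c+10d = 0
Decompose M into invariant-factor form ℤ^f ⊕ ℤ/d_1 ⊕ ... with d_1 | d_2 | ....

rank_ℚ(R)=4; free=4−4=0
SNF(R) diag = [5, 5, 10, 10] → torsion [5, 5, 10, 10]

Answer: M ≅ ℤ/5 ⊕ ℤ/5 ⊕ ℤ/10 ⊕ ℤ/10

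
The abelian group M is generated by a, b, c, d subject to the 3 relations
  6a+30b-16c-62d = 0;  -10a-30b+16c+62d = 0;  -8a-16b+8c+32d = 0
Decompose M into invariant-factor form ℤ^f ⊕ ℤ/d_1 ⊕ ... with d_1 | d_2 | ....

Answer: M ≅ ℤ^1 ⊕ ℤ/2 ⊕ ℤ/4 ⊕ ℤ/8

Derivation:
rank_ℚ(R)=3; free=4−3=1
SNF(R) diag = [2, 4, 8] → torsion [2, 4, 8]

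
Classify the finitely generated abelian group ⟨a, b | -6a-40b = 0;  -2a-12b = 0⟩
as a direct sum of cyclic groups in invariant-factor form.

rank_ℚ(R)=2; free=2−2=0
SNF(R) diag = [2, 4] → torsion [2, 4]

Answer: M ≅ ℤ/2 ⊕ ℤ/4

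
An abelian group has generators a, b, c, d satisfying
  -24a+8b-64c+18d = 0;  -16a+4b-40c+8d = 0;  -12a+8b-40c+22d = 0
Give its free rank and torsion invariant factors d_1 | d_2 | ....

rank_ℚ(R)=3; free=4−3=1
SNF(R) diag = [2, 4, 4] → torsion [2, 4, 4]

Answer: M ≅ ℤ^1 ⊕ ℤ/2 ⊕ ℤ/4 ⊕ ℤ/4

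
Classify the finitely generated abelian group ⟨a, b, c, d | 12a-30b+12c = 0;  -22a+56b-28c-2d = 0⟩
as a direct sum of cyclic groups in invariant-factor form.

rank_ℚ(R)=2; free=4−2=2
SNF(R) diag = [2, 6] → torsion [2, 6]

Answer: M ≅ ℤ^2 ⊕ ℤ/2 ⊕ ℤ/6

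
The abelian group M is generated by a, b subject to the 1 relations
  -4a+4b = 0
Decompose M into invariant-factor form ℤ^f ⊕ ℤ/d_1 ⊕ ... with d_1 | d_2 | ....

Answer: M ≅ ℤ^1 ⊕ ℤ/4

Derivation:
rank_ℚ(R)=1; free=2−1=1
SNF(R) diag = [4] → torsion [4]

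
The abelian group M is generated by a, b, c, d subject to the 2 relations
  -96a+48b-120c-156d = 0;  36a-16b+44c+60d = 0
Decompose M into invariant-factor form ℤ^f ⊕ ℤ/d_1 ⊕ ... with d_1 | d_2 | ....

rank_ℚ(R)=2; free=4−2=2
SNF(R) diag = [4, 12] → torsion [4, 12]

Answer: M ≅ ℤ^2 ⊕ ℤ/4 ⊕ ℤ/12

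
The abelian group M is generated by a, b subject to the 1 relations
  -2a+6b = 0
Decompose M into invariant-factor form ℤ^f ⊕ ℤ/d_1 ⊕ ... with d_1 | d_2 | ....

rank_ℚ(R)=1; free=2−1=1
SNF(R) diag = [2] → torsion [2]

Answer: M ≅ ℤ^1 ⊕ ℤ/2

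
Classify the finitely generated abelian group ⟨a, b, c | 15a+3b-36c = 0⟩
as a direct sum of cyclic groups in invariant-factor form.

Answer: M ≅ ℤ^2 ⊕ ℤ/3

Derivation:
rank_ℚ(R)=1; free=3−1=2
SNF(R) diag = [3] → torsion [3]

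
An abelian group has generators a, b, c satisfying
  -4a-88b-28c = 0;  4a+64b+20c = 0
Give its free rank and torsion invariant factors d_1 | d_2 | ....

Answer: M ≅ ℤ^1 ⊕ ℤ/4 ⊕ ℤ/8

Derivation:
rank_ℚ(R)=2; free=3−2=1
SNF(R) diag = [4, 8] → torsion [4, 8]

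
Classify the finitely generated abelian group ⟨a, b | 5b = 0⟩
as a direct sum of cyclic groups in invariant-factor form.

Answer: M ≅ ℤ^1 ⊕ ℤ/5

Derivation:
rank_ℚ(R)=1; free=2−1=1
SNF(R) diag = [5] → torsion [5]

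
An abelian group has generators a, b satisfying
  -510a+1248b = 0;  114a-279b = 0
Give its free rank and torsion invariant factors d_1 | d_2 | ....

Answer: M ≅ ℤ/3 ⊕ ℤ/6

Derivation:
rank_ℚ(R)=2; free=2−2=0
SNF(R) diag = [3, 6] → torsion [3, 6]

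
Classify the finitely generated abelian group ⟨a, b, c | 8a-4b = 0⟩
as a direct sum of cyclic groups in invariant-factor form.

Answer: M ≅ ℤ^2 ⊕ ℤ/4

Derivation:
rank_ℚ(R)=1; free=3−1=2
SNF(R) diag = [4] → torsion [4]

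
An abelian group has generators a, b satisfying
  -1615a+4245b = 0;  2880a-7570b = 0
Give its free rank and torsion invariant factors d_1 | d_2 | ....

rank_ℚ(R)=2; free=2−2=0
SNF(R) diag = [5, 10] → torsion [5, 10]

Answer: M ≅ ℤ/5 ⊕ ℤ/10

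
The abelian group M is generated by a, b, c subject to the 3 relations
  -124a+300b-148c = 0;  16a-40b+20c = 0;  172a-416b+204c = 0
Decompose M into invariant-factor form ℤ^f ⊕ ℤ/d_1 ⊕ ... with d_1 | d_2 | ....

Answer: M ≅ ℤ/4 ⊕ ℤ/4 ⊕ ℤ/12

Derivation:
rank_ℚ(R)=3; free=3−3=0
SNF(R) diag = [4, 4, 12] → torsion [4, 4, 12]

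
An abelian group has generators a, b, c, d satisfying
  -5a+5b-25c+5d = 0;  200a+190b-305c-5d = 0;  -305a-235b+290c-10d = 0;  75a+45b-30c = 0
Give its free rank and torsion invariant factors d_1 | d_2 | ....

rank_ℚ(R)=4; free=4−4=0
SNF(R) diag = [5, 15, 30, 30] → torsion [5, 15, 30, 30]

Answer: M ≅ ℤ/5 ⊕ ℤ/15 ⊕ ℤ/30 ⊕ ℤ/30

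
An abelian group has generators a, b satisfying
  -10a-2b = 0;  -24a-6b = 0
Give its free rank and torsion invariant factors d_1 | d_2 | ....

Answer: M ≅ ℤ/2 ⊕ ℤ/6

Derivation:
rank_ℚ(R)=2; free=2−2=0
SNF(R) diag = [2, 6] → torsion [2, 6]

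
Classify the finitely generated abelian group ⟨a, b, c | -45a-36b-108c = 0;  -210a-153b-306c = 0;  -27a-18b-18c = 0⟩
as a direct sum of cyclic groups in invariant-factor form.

Answer: M ≅ ℤ/3 ⊕ ℤ/9 ⊕ ℤ/18

Derivation:
rank_ℚ(R)=3; free=3−3=0
SNF(R) diag = [3, 9, 18] → torsion [3, 9, 18]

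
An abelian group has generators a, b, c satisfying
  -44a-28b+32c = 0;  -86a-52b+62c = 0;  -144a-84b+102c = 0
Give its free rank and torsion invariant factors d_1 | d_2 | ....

rank_ℚ(R)=3; free=3−3=0
SNF(R) diag = [2, 6, 12] → torsion [2, 6, 12]

Answer: M ≅ ℤ/2 ⊕ ℤ/6 ⊕ ℤ/12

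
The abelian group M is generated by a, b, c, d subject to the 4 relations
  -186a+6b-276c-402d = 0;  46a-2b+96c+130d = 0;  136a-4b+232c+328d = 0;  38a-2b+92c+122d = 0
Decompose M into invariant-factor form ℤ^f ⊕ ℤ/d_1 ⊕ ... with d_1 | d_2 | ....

Answer: M ≅ ℤ/2 ⊕ ℤ/4 ⊕ ℤ/12 ⊕ ℤ/36

Derivation:
rank_ℚ(R)=4; free=4−4=0
SNF(R) diag = [2, 4, 12, 36] → torsion [2, 4, 12, 36]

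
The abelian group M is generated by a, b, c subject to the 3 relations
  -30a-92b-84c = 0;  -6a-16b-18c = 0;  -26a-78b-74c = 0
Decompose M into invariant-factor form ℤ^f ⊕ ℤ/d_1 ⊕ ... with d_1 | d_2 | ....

rank_ℚ(R)=3; free=3−3=0
SNF(R) diag = [2, 2, 6] → torsion [2, 2, 6]

Answer: M ≅ ℤ/2 ⊕ ℤ/2 ⊕ ℤ/6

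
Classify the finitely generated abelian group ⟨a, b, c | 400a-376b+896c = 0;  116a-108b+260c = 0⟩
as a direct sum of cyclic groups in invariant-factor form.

Answer: M ≅ ℤ^1 ⊕ ℤ/4 ⊕ ℤ/8

Derivation:
rank_ℚ(R)=2; free=3−2=1
SNF(R) diag = [4, 8] → torsion [4, 8]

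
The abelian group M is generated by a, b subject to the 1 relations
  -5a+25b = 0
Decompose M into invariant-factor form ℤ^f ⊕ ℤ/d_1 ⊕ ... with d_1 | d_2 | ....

Answer: M ≅ ℤ^1 ⊕ ℤ/5

Derivation:
rank_ℚ(R)=1; free=2−1=1
SNF(R) diag = [5] → torsion [5]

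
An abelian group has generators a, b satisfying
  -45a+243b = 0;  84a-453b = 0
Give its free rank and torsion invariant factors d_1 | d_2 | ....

rank_ℚ(R)=2; free=2−2=0
SNF(R) diag = [3, 9] → torsion [3, 9]

Answer: M ≅ ℤ/3 ⊕ ℤ/9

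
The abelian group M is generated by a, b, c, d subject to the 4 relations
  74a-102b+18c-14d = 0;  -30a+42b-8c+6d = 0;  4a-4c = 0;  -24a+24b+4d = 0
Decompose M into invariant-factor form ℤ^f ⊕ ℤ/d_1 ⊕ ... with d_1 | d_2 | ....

rank_ℚ(R)=4; free=4−4=0
SNF(R) diag = [2, 2, 4, 12] → torsion [2, 2, 4, 12]

Answer: M ≅ ℤ/2 ⊕ ℤ/2 ⊕ ℤ/4 ⊕ ℤ/12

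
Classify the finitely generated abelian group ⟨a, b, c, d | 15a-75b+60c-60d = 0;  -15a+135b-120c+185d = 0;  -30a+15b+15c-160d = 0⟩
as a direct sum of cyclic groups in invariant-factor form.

Answer: M ≅ ℤ^1 ⊕ ℤ/5 ⊕ ℤ/15 ⊕ ℤ/15

Derivation:
rank_ℚ(R)=3; free=4−3=1
SNF(R) diag = [5, 15, 15] → torsion [5, 15, 15]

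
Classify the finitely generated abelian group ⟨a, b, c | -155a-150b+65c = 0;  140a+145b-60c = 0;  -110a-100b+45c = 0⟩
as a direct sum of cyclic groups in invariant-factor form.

Answer: M ≅ ℤ/5 ⊕ ℤ/5 ⊕ ℤ/15

Derivation:
rank_ℚ(R)=3; free=3−3=0
SNF(R) diag = [5, 5, 15] → torsion [5, 5, 15]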